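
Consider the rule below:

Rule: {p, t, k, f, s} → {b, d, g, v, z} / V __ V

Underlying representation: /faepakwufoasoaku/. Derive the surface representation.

Scanning /faepakwufoasoaku/: /f/ at position 1 is not in the conditioning environment; /p/ is a voiceless obstruent between vowels /e/ and /a/, so it voices to [b]; /k/ at position 6 is not in the conditioning environment; /f/ is a voiceless obstruent between vowels /u/ and /o/, so it voices to [v]; /s/ is a voiceless obstruent between vowels /a/ and /o/, so it voices to [z]; /k/ is a voiceless obstruent between vowels /a/ and /u/, so it voices to [g].
Result: [faebakwuvoazoagu].

faebakwuvoazoagu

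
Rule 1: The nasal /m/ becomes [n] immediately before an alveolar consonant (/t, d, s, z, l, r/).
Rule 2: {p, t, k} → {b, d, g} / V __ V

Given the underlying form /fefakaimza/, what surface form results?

fefagainza

Rule 1 (nasal place assimilation): /m/ precedes the alveolar consonant /z/, so it assimilates in place to [n]. /fefakaimza/ → fefakainza.
Rule 2 (intervocalic voicing): /k/ is a voiceless stop between vowels /a/ and /a/, so it voices to [g]. /fefakainza/ → fefagainza.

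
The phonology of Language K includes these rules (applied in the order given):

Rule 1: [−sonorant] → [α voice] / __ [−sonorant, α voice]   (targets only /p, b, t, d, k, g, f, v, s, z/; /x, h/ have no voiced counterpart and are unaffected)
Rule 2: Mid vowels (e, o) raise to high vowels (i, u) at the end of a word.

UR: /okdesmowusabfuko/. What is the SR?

ogdesmowusapfuku

Rule 1 (regressive voicing assimilation): /k/ precedes the voiced obstruent /d/, so it voices to [g] by assimilation. /b/ precedes the voiceless obstruent /f/, so it devoices to [p] by assimilation. /okdesmowusabfuko/ → ogdesmowusapfuko.
Rule 2 (final vowel raising): /o/ is a mid vowel in word-final position, so it raises to [u]. /ogdesmowusapfuko/ → ogdesmowusapfuku.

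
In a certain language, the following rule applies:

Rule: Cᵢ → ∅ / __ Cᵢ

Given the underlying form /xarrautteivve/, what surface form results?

xarauteive

/rr/ is a geminate; the first /r/ deletes.
/tt/ is a geminate; the first /t/ deletes.
/vv/ is a geminate; the first /v/ deletes.
The other instances of /x/, /r/, /t/, /v/ do not occur in the required environment and remain unchanged.
Surface form: [xarauteive].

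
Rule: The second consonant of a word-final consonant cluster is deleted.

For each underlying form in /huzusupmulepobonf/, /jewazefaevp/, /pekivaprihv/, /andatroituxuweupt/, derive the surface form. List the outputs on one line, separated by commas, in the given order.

huzusupmulepobon, jewazefaev, pekivaprih, andatroituxuweup

/huzusupmulepobonf/: /f/ is the second consonant of a word-final cluster /nf/, so it deletes. → [huzusupmulepobon].
/jewazefaevp/: /p/ is the second consonant of a word-final cluster /vp/, so it deletes. → [jewazefaev].
/pekivaprihv/: /v/ is the second consonant of a word-final cluster /hv/, so it deletes. → [pekivaprih].
/andatroituxuweupt/: /t/ is the second consonant of a word-final cluster /pt/, so it deletes. → [andatroituxuweup].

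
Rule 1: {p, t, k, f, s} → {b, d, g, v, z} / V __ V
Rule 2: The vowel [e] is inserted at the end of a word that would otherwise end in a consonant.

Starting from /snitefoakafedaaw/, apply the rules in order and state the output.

Rule 1 (intervocalic voicing): /t/ is a voiceless obstruent between vowels /i/ and /e/, so it voices to [d]. /f/ is a voiceless obstruent between vowels /e/ and /o/, so it voices to [v]. /k/ is a voiceless obstruent between vowels /a/ and /a/, so it voices to [g]. /f/ is a voiceless obstruent between vowels /a/ and /e/, so it voices to [v]. /snitefoakafedaaw/ → snidevoagavedaaw.
Rule 2 (final e-epenthesis): the form ends in the consonant /w/, so [e] is inserted word-finally. /snidevoagavedaaw/ → snidevoagavedaawe.

snidevoagavedaawe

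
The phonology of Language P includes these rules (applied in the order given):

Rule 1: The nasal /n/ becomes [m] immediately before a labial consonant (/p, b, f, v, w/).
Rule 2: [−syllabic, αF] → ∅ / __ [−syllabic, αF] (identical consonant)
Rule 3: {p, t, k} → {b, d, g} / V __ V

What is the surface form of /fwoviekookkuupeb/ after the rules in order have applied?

Rule 1 (nasal place assimilation): no segment meets the environment; /fwoviekookkuupeb/ is unchanged.
Rule 2 (degemination): /kk/ is a geminate; the first /k/ deletes. /fwoviekookkuupeb/ → fwoviekookuupeb.
Rule 3 (intervocalic voicing): /k/ is a voiceless stop between vowels /e/ and /o/, so it voices to [g]. /k/ is a voiceless stop between vowels /o/ and /u/, so it voices to [g]. /p/ is a voiceless stop between vowels /u/ and /e/, so it voices to [b]. /fwoviekookuupeb/ → fwoviegooguubeb.

fwoviegooguubeb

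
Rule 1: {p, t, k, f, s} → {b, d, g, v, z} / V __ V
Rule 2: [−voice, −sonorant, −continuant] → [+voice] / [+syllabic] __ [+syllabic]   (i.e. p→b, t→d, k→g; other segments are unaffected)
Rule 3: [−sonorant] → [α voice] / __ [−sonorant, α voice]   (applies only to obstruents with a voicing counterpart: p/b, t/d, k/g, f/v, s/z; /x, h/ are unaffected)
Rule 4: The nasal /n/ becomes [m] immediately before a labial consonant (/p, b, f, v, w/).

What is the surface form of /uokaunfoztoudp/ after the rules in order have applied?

uogaumfostoutp

Rule 1 (intervocalic voicing): /k/ is a voiceless obstruent between vowels /o/ and /a/, so it voices to [g]. /uokaunfoztoudp/ → uogaunfoztoudp.
Rule 2 (intervocalic voicing): no segment meets the environment; /uogaunfoztoudp/ is unchanged.
Rule 3 (regressive voicing assimilation): /z/ precedes the voiceless obstruent /t/, so it devoices to [s] by assimilation. /d/ precedes the voiceless obstruent /p/, so it devoices to [t] by assimilation. /uogaunfoztoudp/ → uogaunfostoutp.
Rule 4 (nasal place assimilation): /n/ precedes the labial consonant /f/, so it assimilates in place to [m]. /uogaunfostoutp/ → uogaumfostoutp.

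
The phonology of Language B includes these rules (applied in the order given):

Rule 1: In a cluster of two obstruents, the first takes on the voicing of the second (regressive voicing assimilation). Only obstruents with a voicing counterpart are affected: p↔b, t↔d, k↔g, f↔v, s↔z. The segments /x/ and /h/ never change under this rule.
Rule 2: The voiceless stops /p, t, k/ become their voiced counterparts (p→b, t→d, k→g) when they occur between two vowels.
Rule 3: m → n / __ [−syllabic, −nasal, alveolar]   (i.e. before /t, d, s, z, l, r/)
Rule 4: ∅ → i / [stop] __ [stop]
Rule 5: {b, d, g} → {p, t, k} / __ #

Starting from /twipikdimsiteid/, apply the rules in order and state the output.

Rule 1 (regressive voicing assimilation): /k/ precedes the voiced obstruent /d/, so it voices to [g] by assimilation. /twipikdimsiteid/ → twipigdimsiteid.
Rule 2 (intervocalic voicing): /p/ is a voiceless stop between vowels /i/ and /i/, so it voices to [b]. /t/ is a voiceless stop between vowels /i/ and /e/, so it voices to [d]. /twipigdimsiteid/ → twibigdimsideid.
Rule 3 (nasal place assimilation): /m/ precedes the alveolar consonant /s/, so it assimilates in place to [n]. /twibigdimsideid/ → twibigdinsideid.
Rule 4 (stop-cluster i-epenthesis): /g/ and /d/ form a stop–stop cluster, so [i] is inserted between them. /twibigdinsideid/ → twibigidinsideid.
Rule 5 (final devoicing): /d/ is a voiced stop in word-final position, so it devoices to [t]. /twibigidinsideid/ → twibigidinsideit.

twibigidinsideit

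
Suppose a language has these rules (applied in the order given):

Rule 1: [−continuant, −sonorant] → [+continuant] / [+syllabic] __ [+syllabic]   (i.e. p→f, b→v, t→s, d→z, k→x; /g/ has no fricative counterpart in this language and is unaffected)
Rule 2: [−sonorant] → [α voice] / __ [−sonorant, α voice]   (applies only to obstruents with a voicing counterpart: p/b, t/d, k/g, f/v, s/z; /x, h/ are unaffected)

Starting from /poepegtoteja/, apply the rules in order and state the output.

poefektoseja

Rule 1 (intervocalic spirantization): /p/ is a stop between vowels /e/ and /e/, so it spirantizes to the fricative [f]. /t/ is a stop between vowels /o/ and /e/, so it spirantizes to the fricative [s]. /poepegtoteja/ → poefegtoseja.
Rule 2 (regressive voicing assimilation): /g/ precedes the voiceless obstruent /t/, so it devoices to [k] by assimilation. /poefegtoseja/ → poefektoseja.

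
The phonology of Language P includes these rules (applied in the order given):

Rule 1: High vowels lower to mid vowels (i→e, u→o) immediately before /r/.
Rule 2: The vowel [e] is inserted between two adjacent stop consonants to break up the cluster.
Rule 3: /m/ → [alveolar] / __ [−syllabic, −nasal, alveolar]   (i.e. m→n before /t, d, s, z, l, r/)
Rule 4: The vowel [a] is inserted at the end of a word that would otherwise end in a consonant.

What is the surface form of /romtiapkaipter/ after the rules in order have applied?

Rule 1 (pre-rhotic lowering): no segment meets the environment; /romtiapkaipter/ is unchanged.
Rule 2 (stop-cluster e-epenthesis): /p/ and /k/ form a stop–stop cluster, so [e] is inserted between them. /p/ and /t/ form a stop–stop cluster, so [e] is inserted between them. /romtiapkaipter/ → romtiapekaipeter.
Rule 3 (nasal place assimilation): /m/ precedes the alveolar consonant /t/, so it assimilates in place to [n]. /romtiapekaipeter/ → rontiapekaipeter.
Rule 4 (final a-epenthesis): the form ends in the consonant /r/, so [a] is inserted word-finally. /rontiapekaipeter/ → rontiapekaipetera.

rontiapekaipetera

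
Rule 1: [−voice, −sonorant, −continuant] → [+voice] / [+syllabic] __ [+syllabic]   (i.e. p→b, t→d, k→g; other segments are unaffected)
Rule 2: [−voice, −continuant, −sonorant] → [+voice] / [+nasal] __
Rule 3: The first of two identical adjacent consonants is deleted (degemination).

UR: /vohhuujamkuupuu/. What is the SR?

Rule 1 (intervocalic voicing): /p/ is a voiceless stop between vowels /u/ and /u/, so it voices to [b]. /vohhuujamkuupuu/ → vohhuujamkuubuu.
Rule 2 (post-nasal voicing): /k/ is a voiceless stop immediately after the nasal /m/, so it voices to [g]. /vohhuujamkuubuu/ → vohhuujamguubuu.
Rule 3 (degemination): /hh/ is a geminate; the first /h/ deletes. /vohhuujamguubuu/ → vohuujamguubuu.

vohuujamguubuu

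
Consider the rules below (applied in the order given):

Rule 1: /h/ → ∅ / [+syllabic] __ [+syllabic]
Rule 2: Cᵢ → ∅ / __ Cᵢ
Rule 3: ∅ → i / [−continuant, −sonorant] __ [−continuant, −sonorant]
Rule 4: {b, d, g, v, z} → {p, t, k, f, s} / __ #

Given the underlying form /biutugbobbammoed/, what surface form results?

biutugibobamoet

Rule 1 (intervocalic h-deletion): no segment meets the environment; /biutugbobbammoed/ is unchanged.
Rule 2 (degemination): /bb/ is a geminate; the first /b/ deletes. /mm/ is a geminate; the first /m/ deletes. /biutugbobbammoed/ → biutugbobamoed.
Rule 3 (stop-cluster i-epenthesis): /g/ and /b/ form a stop–stop cluster, so [i] is inserted between them. /biutugbobamoed/ → biutugibobamoed.
Rule 4 (final devoicing): /d/ is a voiced obstruent in word-final position, so it devoices to [t]. /biutugibobamoed/ → biutugibobamoet.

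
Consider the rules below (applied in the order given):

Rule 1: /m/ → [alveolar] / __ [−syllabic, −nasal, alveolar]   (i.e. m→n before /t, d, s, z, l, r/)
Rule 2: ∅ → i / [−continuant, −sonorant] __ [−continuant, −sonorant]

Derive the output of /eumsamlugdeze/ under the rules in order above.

Rule 1 (nasal place assimilation): /m/ precedes the alveolar consonant /s/, so it assimilates in place to [n]. /m/ precedes the alveolar consonant /l/, so it assimilates in place to [n]. /eumsamlugdeze/ → eunsanlugdeze.
Rule 2 (stop-cluster i-epenthesis): /g/ and /d/ form a stop–stop cluster, so [i] is inserted between them. /eunsanlugdeze/ → eunsanlugideze.

eunsanlugideze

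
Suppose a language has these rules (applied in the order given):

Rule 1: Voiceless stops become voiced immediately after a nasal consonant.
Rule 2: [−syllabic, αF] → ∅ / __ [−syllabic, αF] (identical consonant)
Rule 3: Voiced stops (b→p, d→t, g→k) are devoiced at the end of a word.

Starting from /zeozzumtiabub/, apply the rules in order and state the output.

zeozumdiabup

Rule 1 (post-nasal voicing): /t/ is a voiceless stop immediately after the nasal /m/, so it voices to [d]. /zeozzumtiabub/ → zeozzumdiabub.
Rule 2 (degemination): /zz/ is a geminate; the first /z/ deletes. /zeozzumdiabub/ → zeozumdiabub.
Rule 3 (final devoicing): /b/ is a voiced stop in word-final position, so it devoices to [p]. /zeozumdiabub/ → zeozumdiabup.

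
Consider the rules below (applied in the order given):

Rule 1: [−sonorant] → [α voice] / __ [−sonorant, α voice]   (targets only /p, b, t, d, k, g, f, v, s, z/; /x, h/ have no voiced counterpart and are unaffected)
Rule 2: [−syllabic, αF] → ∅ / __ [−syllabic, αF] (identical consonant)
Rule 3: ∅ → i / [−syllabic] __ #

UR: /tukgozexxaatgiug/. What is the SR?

Rule 1 (regressive voicing assimilation): /k/ precedes the voiced obstruent /g/, so it voices to [g] by assimilation. /t/ precedes the voiced obstruent /g/, so it voices to [d] by assimilation. /tukgozexxaatgiug/ → tuggozexxaadgiug.
Rule 2 (degemination): /gg/ is a geminate; the first /g/ deletes. /xx/ is a geminate; the first /x/ deletes. /tuggozexxaadgiug/ → tugozexaadgiug.
Rule 3 (final i-epenthesis): the form ends in the consonant /g/, so [i] is inserted word-finally. /tugozexaadgiug/ → tugozexaadgiugi.

tugozexaadgiugi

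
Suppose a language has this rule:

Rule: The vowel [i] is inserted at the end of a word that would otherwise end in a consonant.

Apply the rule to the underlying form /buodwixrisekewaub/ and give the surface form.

buodwixrisekewaubi

the form ends in the consonant /b/, so [i] is inserted word-finally.
Surface form: [buodwixrisekewaubi].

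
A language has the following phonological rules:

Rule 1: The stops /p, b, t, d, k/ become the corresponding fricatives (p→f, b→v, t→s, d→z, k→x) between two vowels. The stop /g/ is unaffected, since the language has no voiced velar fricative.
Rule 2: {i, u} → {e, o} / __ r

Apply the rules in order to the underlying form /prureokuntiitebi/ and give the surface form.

Rule 1 (intervocalic spirantization): /k/ is a stop between vowels /o/ and /u/, so it spirantizes to the fricative [x]. /t/ is a stop between vowels /i/ and /e/, so it spirantizes to the fricative [s]. /b/ is a stop between vowels /e/ and /i/, so it spirantizes to the fricative [v]. /prureokuntiitebi/ → prureoxuntiisevi.
Rule 2 (pre-rhotic lowering): /u/ is a high vowel immediately before /r/, so it lowers to [o]. /prureoxuntiisevi/ → proreoxuntiisevi.

proreoxuntiisevi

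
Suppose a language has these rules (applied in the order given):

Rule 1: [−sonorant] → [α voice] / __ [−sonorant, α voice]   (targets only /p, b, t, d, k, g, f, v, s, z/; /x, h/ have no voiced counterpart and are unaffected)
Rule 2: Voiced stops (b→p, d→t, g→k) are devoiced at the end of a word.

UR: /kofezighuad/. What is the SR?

Rule 1 (regressive voicing assimilation): /g/ precedes the voiceless obstruent /h/, so it devoices to [k] by assimilation. /kofezighuad/ → kofezikhuad.
Rule 2 (final devoicing): /d/ is a voiced stop in word-final position, so it devoices to [t]. /kofezikhuad/ → kofezikhuat.

kofezikhuat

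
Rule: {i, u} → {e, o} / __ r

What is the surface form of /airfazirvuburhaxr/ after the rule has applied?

aerfazervuborhaxr

/i/ is a high vowel immediately before /r/, so it lowers to [e].
/i/ is a high vowel immediately before /r/, so it lowers to [e].
/u/ is a high vowel immediately before /r/, so it lowers to [o].
Surface form: [aerfazervuborhaxr].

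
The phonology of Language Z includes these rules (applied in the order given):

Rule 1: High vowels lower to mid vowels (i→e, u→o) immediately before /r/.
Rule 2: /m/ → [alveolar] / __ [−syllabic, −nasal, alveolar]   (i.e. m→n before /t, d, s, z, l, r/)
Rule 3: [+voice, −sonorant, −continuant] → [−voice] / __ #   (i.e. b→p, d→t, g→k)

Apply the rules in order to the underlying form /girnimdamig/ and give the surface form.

gernindamik

Rule 1 (pre-rhotic lowering): /i/ is a high vowel immediately before /r/, so it lowers to [e]. /girnimdamig/ → gernimdamig.
Rule 2 (nasal place assimilation): /m/ precedes the alveolar consonant /d/, so it assimilates in place to [n]. /gernimdamig/ → gernindamig.
Rule 3 (final devoicing): /g/ is a voiced stop in word-final position, so it devoices to [k]. /gernindamig/ → gernindamik.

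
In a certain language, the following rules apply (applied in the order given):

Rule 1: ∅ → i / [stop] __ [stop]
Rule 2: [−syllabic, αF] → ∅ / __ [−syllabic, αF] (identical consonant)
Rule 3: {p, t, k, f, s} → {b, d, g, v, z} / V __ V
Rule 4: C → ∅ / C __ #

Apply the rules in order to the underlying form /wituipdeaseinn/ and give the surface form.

Rule 1 (stop-cluster i-epenthesis): /p/ and /d/ form a stop–stop cluster, so [i] is inserted between them. /wituipdeaseinn/ → wituipideaseinn.
Rule 2 (degemination): /nn/ is a geminate; the first /n/ deletes. /wituipideaseinn/ → wituipideasein.
Rule 3 (intervocalic voicing): /t/ is a voiceless obstruent between vowels /i/ and /u/, so it voices to [d]. /p/ is a voiceless obstruent between vowels /i/ and /i/, so it voices to [b]. /s/ is a voiceless obstruent between vowels /a/ and /e/, so it voices to [z]. /wituipideasein/ → widuibideazein.
Rule 4 (final cluster simplification): no segment meets the environment; /widuibideazein/ is unchanged.

widuibideazein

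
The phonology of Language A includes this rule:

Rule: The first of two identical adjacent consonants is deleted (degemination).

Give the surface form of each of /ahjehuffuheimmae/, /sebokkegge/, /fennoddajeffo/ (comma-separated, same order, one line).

ahjehufuheimae, sebokege, fenodajefo

/ahjehuffuheimmae/: /ff/ is a geminate; the first /f/ deletes. /mm/ is a geminate; the first /m/ deletes. → [ahjehufuheimae].
/sebokkegge/: /kk/ is a geminate; the first /k/ deletes. /gg/ is a geminate; the first /g/ deletes. → [sebokege].
/fennoddajeffo/: /nn/ is a geminate; the first /n/ deletes. /dd/ is a geminate; the first /d/ deletes. /ff/ is a geminate; the first /f/ deletes. → [fenodajefo].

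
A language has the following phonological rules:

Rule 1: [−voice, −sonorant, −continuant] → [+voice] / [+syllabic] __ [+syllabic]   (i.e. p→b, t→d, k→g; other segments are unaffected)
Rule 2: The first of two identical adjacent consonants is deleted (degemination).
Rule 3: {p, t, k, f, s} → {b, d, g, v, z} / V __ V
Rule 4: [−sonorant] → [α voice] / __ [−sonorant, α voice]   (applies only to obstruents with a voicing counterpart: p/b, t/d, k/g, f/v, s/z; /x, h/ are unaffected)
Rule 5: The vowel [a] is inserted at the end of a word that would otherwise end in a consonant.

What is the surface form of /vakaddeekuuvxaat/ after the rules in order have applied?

Rule 1 (intervocalic voicing): /k/ is a voiceless stop between vowels /a/ and /a/, so it voices to [g]. /k/ is a voiceless stop between vowels /e/ and /u/, so it voices to [g]. /vakaddeekuuvxaat/ → vagaddeeguuvxaat.
Rule 2 (degemination): /dd/ is a geminate; the first /d/ deletes. /vagaddeeguuvxaat/ → vagadeeguuvxaat.
Rule 3 (intervocalic voicing): no segment meets the environment; /vagadeeguuvxaat/ is unchanged.
Rule 4 (regressive voicing assimilation): /v/ precedes the voiceless obstruent /x/, so it devoices to [f] by assimilation. /vagadeeguuvxaat/ → vagadeeguufxaat.
Rule 5 (final a-epenthesis): the form ends in the consonant /t/, so [a] is inserted word-finally. /vagadeeguufxaat/ → vagadeeguufxaata.

vagadeeguufxaata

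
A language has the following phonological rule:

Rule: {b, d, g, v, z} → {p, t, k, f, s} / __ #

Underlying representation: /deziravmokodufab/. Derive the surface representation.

/b/ is a voiced obstruent in word-final position, so it devoices to [p].
The other instances of /d/, /z/, /v/ do not occur in the required environment and remain unchanged.
Surface form: [deziravmokodufap].

deziravmokodufap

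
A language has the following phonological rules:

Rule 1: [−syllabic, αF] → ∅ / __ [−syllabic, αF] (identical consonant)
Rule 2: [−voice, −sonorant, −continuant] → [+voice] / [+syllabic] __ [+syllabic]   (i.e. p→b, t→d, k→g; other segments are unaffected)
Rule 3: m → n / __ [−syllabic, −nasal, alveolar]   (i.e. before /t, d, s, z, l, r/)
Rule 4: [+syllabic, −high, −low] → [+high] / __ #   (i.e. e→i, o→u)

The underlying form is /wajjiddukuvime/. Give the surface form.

wajiduguvimi

Rule 1 (degemination): /jj/ is a geminate; the first /j/ deletes. /dd/ is a geminate; the first /d/ deletes. /wajjiddukuvime/ → wajidukuvime.
Rule 2 (intervocalic voicing): /k/ is a voiceless stop between vowels /u/ and /u/, so it voices to [g]. /wajidukuvime/ → wajiduguvime.
Rule 3 (nasal place assimilation): no segment meets the environment; /wajiduguvime/ is unchanged.
Rule 4 (final vowel raising): /e/ is a mid vowel in word-final position, so it raises to [i]. /wajiduguvime/ → wajiduguvimi.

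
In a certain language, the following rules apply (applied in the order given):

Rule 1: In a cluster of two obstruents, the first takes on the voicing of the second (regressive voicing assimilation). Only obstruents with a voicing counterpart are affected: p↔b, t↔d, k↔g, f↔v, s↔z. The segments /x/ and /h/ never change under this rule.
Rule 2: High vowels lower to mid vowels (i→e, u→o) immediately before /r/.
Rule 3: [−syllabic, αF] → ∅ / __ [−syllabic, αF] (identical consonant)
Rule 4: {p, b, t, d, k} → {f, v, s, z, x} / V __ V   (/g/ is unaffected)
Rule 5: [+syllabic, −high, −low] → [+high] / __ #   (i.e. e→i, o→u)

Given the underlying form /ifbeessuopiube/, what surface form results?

ivbeesuofiuvi

Rule 1 (regressive voicing assimilation): /f/ precedes the voiced obstruent /b/, so it voices to [v] by assimilation. /ifbeessuopiube/ → ivbeessuopiube.
Rule 2 (pre-rhotic lowering): no segment meets the environment; /ivbeessuopiube/ is unchanged.
Rule 3 (degemination): /ss/ is a geminate; the first /s/ deletes. /ivbeessuopiube/ → ivbeesuopiube.
Rule 4 (intervocalic spirantization): /p/ is a stop between vowels /o/ and /i/, so it spirantizes to the fricative [f]. /b/ is a stop between vowels /u/ and /e/, so it spirantizes to the fricative [v]. /ivbeesuopiube/ → ivbeesuofiuve.
Rule 5 (final vowel raising): /e/ is a mid vowel in word-final position, so it raises to [i]. /ivbeesuofiuve/ → ivbeesuofiuvi.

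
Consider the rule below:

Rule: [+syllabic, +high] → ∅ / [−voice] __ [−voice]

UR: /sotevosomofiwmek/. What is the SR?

sotevosomofiwmek

No segment of /sotevosomofiwmek/ meets the structural description of the rule, so the form surfaces unchanged.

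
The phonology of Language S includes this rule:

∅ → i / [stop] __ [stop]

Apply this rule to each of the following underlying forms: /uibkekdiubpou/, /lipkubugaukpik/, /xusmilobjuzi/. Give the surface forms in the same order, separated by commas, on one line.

uibikekidiubipou, lipikubugaukipik, xusmilobjuzi

/uibkekdiubpou/: /b/ and /k/ form a stop–stop cluster, so [i] is inserted between them. /k/ and /d/ form a stop–stop cluster, so [i] is inserted between them. /b/ and /p/ form a stop–stop cluster, so [i] is inserted between them. → [uibikekidiubipou].
/lipkubugaukpik/: /p/ and /k/ form a stop–stop cluster, so [i] is inserted between them. /k/ and /p/ form a stop–stop cluster, so [i] is inserted between them. → [lipikubugaukipik].
/xusmilobjuzi/: the rule's environment is not met; surfaces unchanged as [xusmilobjuzi].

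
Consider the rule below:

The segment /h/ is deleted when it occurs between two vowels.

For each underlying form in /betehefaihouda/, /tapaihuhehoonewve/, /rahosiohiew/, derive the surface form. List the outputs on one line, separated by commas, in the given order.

/betehefaihouda/: /h/ occurs between vowels /e/ and /e/, so it deletes. /h/ occurs between vowels /i/ and /o/, so it deletes. → [beteefaiouda].
/tapaihuhehoonewve/: /h/ occurs between vowels /i/ and /u/, so it deletes. /h/ occurs between vowels /u/ and /e/, so it deletes. /h/ occurs between vowels /e/ and /o/, so it deletes. → [tapaiueoonewve].
/rahosiohiew/: /h/ occurs between vowels /a/ and /o/, so it deletes. /h/ occurs between vowels /o/ and /i/, so it deletes. → [raosioiew].

beteefaiouda, tapaiueoonewve, raosioiew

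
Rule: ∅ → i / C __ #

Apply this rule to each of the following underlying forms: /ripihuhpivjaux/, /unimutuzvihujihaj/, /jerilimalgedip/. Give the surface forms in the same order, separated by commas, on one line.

ripihuhpivjauxi, unimutuzvihujihaji, jerilimalgedipi

/ripihuhpivjaux/: the form ends in the consonant /x/, so [i] is inserted word-finally. → [ripihuhpivjauxi].
/unimutuzvihujihaj/: the form ends in the consonant /j/, so [i] is inserted word-finally. → [unimutuzvihujihaji].
/jerilimalgedip/: the form ends in the consonant /p/, so [i] is inserted word-finally. → [jerilimalgedipi].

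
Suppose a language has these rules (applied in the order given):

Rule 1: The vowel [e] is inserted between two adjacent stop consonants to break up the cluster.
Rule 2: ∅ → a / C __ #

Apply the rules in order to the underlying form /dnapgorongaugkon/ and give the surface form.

Rule 1 (stop-cluster e-epenthesis): /p/ and /g/ form a stop–stop cluster, so [e] is inserted between them. /g/ and /k/ form a stop–stop cluster, so [e] is inserted between them. /dnapgorongaugkon/ → dnapegorongaugekon.
Rule 2 (final a-epenthesis): the form ends in the consonant /n/, so [a] is inserted word-finally. /dnapegorongaugekon/ → dnapegorongaugekona.

dnapegorongaugekona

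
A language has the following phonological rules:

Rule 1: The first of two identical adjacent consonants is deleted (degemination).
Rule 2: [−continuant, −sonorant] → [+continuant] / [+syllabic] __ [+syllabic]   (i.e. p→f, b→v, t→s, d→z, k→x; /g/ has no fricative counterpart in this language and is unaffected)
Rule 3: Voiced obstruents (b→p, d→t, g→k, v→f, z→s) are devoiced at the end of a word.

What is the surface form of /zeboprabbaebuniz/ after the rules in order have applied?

Rule 1 (degemination): /bb/ is a geminate; the first /b/ deletes. /zeboprabbaebuniz/ → zeboprabaebuniz.
Rule 2 (intervocalic spirantization): /b/ is a stop between vowels /e/ and /o/, so it spirantizes to the fricative [v]. /b/ is a stop between vowels /a/ and /a/, so it spirantizes to the fricative [v]. /b/ is a stop between vowels /e/ and /u/, so it spirantizes to the fricative [v]. /zeboprabaebuniz/ → zevopravaevuniz.
Rule 3 (final devoicing): /z/ is a voiced obstruent in word-final position, so it devoices to [s]. /zevopravaevuniz/ → zevopravaevunis.

zevopravaevunis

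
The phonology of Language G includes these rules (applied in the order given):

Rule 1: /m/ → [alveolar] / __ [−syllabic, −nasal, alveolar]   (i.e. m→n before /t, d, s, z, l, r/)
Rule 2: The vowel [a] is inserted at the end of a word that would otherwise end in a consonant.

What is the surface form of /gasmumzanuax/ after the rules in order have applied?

gasmunzanuaxa

Rule 1 (nasal place assimilation): /m/ precedes the alveolar consonant /z/, so it assimilates in place to [n]. /gasmumzanuax/ → gasmunzanuax.
Rule 2 (final a-epenthesis): the form ends in the consonant /x/, so [a] is inserted word-finally. /gasmunzanuax/ → gasmunzanuaxa.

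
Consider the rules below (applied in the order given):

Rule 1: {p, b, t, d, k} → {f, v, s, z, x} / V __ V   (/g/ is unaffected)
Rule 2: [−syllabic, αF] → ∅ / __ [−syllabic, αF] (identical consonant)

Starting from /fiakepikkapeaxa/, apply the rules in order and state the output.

fiaxefikafeaxa

Rule 1 (intervocalic spirantization): /k/ is a stop between vowels /a/ and /e/, so it spirantizes to the fricative [x]. /p/ is a stop between vowels /e/ and /i/, so it spirantizes to the fricative [f]. /p/ is a stop between vowels /a/ and /e/, so it spirantizes to the fricative [f]. /fiakepikkapeaxa/ → fiaxefikkafeaxa.
Rule 2 (degemination): /kk/ is a geminate; the first /k/ deletes. /fiaxefikkafeaxa/ → fiaxefikafeaxa.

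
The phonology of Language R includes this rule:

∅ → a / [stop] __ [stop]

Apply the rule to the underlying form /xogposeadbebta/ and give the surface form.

xogaposeadabebata

/g/ and /p/ form a stop–stop cluster, so [a] is inserted between them.
/d/ and /b/ form a stop–stop cluster, so [a] is inserted between them.
/b/ and /t/ form a stop–stop cluster, so [a] is inserted between them.
Surface form: [xogaposeadabebata].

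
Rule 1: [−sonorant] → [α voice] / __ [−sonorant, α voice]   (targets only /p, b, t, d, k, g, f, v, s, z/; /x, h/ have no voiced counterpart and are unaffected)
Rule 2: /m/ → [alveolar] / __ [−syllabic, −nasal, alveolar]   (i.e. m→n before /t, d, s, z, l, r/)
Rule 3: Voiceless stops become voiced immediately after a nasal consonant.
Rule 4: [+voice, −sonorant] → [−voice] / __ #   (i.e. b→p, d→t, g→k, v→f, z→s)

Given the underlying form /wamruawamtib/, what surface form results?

wanruawandip

Rule 1 (regressive voicing assimilation): no segment meets the environment; /wamruawamtib/ is unchanged.
Rule 2 (nasal place assimilation): /m/ precedes the alveolar consonant /r/, so it assimilates in place to [n]. /m/ precedes the alveolar consonant /t/, so it assimilates in place to [n]. /wamruawamtib/ → wanruawantib.
Rule 3 (post-nasal voicing): /t/ is a voiceless stop immediately after the nasal /n/, so it voices to [d]. /wanruawantib/ → wanruawandib.
Rule 4 (final devoicing): /b/ is a voiced obstruent in word-final position, so it devoices to [p]. /wanruawandib/ → wanruawandip.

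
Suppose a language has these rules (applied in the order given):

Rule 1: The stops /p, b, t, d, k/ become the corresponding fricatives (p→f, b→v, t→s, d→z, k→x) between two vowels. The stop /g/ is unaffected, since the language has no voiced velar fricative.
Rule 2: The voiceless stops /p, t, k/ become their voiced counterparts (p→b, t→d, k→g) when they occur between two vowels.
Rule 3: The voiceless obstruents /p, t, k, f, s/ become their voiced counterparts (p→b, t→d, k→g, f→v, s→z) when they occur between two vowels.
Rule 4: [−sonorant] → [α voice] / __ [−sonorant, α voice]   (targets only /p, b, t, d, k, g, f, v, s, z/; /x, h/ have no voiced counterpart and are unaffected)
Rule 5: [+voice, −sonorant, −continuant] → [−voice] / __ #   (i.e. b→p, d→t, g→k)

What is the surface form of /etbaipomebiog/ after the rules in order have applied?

edbaivomeviok

Rule 1 (intervocalic spirantization): /p/ is a stop between vowels /i/ and /o/, so it spirantizes to the fricative [f]. /b/ is a stop between vowels /e/ and /i/, so it spirantizes to the fricative [v]. /etbaipomebiog/ → etbaifomeviog.
Rule 2 (intervocalic voicing): no segment meets the environment; /etbaifomeviog/ is unchanged.
Rule 3 (intervocalic voicing): /f/ is a voiceless obstruent between vowels /i/ and /o/, so it voices to [v]. /etbaifomeviog/ → etbaivomeviog.
Rule 4 (regressive voicing assimilation): /t/ precedes the voiced obstruent /b/, so it voices to [d] by assimilation. /etbaivomeviog/ → edbaivomeviog.
Rule 5 (final devoicing): /g/ is a voiced stop in word-final position, so it devoices to [k]. /edbaivomeviog/ → edbaivomeviok.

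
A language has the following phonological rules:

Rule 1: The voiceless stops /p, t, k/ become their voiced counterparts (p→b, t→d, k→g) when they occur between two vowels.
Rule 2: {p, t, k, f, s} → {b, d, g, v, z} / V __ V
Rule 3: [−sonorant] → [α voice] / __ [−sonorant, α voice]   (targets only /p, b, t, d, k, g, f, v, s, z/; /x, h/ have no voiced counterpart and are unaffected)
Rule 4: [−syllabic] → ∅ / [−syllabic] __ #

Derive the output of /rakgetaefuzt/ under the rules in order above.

Rule 1 (intervocalic voicing): /t/ is a voiceless stop between vowels /e/ and /a/, so it voices to [d]. /rakgetaefuzt/ → rakgedaefuzt.
Rule 2 (intervocalic voicing): /f/ is a voiceless obstruent between vowels /e/ and /u/, so it voices to [v]. /rakgedaefuzt/ → rakgedaevuzt.
Rule 3 (regressive voicing assimilation): /k/ precedes the voiced obstruent /g/, so it voices to [g] by assimilation. /z/ precedes the voiceless obstruent /t/, so it devoices to [s] by assimilation. /rakgedaevuzt/ → raggedaevust.
Rule 4 (final cluster simplification): /t/ is the second consonant of a word-final cluster /st/, so it deletes. /raggedaevust/ → raggedaevus.

raggedaevus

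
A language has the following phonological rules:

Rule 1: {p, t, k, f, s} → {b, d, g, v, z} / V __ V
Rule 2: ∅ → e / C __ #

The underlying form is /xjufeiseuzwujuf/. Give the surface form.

Rule 1 (intervocalic voicing): /f/ is a voiceless obstruent between vowels /u/ and /e/, so it voices to [v]. /s/ is a voiceless obstruent between vowels /i/ and /e/, so it voices to [z]. /xjufeiseuzwujuf/ → xjuveizeuzwujuf.
Rule 2 (final e-epenthesis): the form ends in the consonant /f/, so [e] is inserted word-finally. /xjuveizeuzwujuf/ → xjuveizeuzwujufe.

xjuveizeuzwujufe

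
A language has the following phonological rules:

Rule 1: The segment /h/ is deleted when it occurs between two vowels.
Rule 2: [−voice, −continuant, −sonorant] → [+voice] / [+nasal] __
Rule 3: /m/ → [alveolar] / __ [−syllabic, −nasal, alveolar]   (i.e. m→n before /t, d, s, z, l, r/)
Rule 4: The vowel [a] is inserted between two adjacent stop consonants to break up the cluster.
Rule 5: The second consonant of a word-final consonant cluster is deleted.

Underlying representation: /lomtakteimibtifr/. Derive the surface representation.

londakateimibatif

Rule 1 (intervocalic h-deletion): no segment meets the environment; /lomtakteimibtifr/ is unchanged.
Rule 2 (post-nasal voicing): /t/ is a voiceless stop immediately after the nasal /m/, so it voices to [d]. /lomtakteimibtifr/ → lomdakteimibtifr.
Rule 3 (nasal place assimilation): /m/ precedes the alveolar consonant /d/, so it assimilates in place to [n]. /lomdakteimibtifr/ → londakteimibtifr.
Rule 4 (stop-cluster a-epenthesis): /k/ and /t/ form a stop–stop cluster, so [a] is inserted between them. /b/ and /t/ form a stop–stop cluster, so [a] is inserted between them. /londakteimibtifr/ → londakateimibatifr.
Rule 5 (final cluster simplification): /r/ is the second consonant of a word-final cluster /fr/, so it deletes. /londakateimibatifr/ → londakateimibatif.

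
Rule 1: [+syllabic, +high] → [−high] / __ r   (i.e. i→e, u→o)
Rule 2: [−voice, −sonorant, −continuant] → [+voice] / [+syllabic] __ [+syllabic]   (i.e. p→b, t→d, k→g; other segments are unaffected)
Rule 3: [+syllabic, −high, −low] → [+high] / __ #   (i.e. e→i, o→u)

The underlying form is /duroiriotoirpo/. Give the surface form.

Rule 1 (pre-rhotic lowering): /u/ is a high vowel immediately before /r/, so it lowers to [o]. /i/ is a high vowel immediately before /r/, so it lowers to [e]. /i/ is a high vowel immediately before /r/, so it lowers to [e]. /duroiriotoirpo/ → doroeriotoerpo.
Rule 2 (intervocalic voicing): /t/ is a voiceless stop between vowels /o/ and /o/, so it voices to [d]. /doroeriotoerpo/ → doroeriodoerpo.
Rule 3 (final vowel raising): /o/ is a mid vowel in word-final position, so it raises to [u]. /doroeriodoerpo/ → doroeriodoerpu.

doroeriodoerpu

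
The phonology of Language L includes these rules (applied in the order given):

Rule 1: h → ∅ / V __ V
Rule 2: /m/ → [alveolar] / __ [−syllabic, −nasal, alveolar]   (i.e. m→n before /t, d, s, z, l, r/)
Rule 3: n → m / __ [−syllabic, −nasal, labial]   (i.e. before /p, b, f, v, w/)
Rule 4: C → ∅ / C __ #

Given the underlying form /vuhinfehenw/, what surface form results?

Rule 1 (intervocalic h-deletion): /h/ occurs between vowels /u/ and /i/, so it deletes. /h/ occurs between vowels /e/ and /e/, so it deletes. /vuhinfehenw/ → vuinfeenw.
Rule 2 (nasal place assimilation): no segment meets the environment; /vuinfeenw/ is unchanged.
Rule 3 (nasal place assimilation): /n/ precedes the labial consonant /f/, so it assimilates in place to [m]. /n/ precedes the labial consonant /w/, so it assimilates in place to [m]. /vuinfeenw/ → vuimfeemw.
Rule 4 (final cluster simplification): /w/ is the second consonant of a word-final cluster /mw/, so it deletes. /vuimfeemw/ → vuimfeem.

vuimfeem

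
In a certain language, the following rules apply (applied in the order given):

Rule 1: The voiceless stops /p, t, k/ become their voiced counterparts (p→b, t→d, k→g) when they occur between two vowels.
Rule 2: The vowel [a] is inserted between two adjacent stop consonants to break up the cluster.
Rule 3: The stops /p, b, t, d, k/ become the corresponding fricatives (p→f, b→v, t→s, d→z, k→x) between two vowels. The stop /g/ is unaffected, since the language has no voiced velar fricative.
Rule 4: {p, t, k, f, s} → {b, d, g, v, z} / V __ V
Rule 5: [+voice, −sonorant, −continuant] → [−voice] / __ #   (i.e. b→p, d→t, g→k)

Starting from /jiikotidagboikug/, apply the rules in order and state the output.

jiigozizagavoiguk

Rule 1 (intervocalic voicing): /k/ is a voiceless stop between vowels /i/ and /o/, so it voices to [g]. /t/ is a voiceless stop between vowels /o/ and /i/, so it voices to [d]. /k/ is a voiceless stop between vowels /i/ and /u/, so it voices to [g]. /jiikotidagboikug/ → jiigodidagboigug.
Rule 2 (stop-cluster a-epenthesis): /g/ and /b/ form a stop–stop cluster, so [a] is inserted between them. /jiigodidagboigug/ → jiigodidagaboigug.
Rule 3 (intervocalic spirantization): /d/ is a stop between vowels /o/ and /i/, so it spirantizes to the fricative [z]. /d/ is a stop between vowels /i/ and /a/, so it spirantizes to the fricative [z]. /b/ is a stop between vowels /a/ and /o/, so it spirantizes to the fricative [v]. /jiigodidagaboigug/ → jiigozizagavoigug.
Rule 4 (intervocalic voicing): no segment meets the environment; /jiigozizagavoigug/ is unchanged.
Rule 5 (final devoicing): /g/ is a voiced stop in word-final position, so it devoices to [k]. /jiigozizagavoigug/ → jiigozizagavoiguk.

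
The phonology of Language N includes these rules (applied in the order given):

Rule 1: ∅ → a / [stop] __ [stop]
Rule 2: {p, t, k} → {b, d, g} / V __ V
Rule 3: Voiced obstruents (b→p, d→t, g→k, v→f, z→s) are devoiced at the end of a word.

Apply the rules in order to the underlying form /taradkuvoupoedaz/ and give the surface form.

taradaguvouboedas

Rule 1 (stop-cluster a-epenthesis): /d/ and /k/ form a stop–stop cluster, so [a] is inserted between them. /taradkuvoupoedaz/ → taradakuvoupoedaz.
Rule 2 (intervocalic voicing): /k/ is a voiceless stop between vowels /a/ and /u/, so it voices to [g]. /p/ is a voiceless stop between vowels /u/ and /o/, so it voices to [b]. /taradakuvoupoedaz/ → taradaguvouboedaz.
Rule 3 (final devoicing): /z/ is a voiced obstruent in word-final position, so it devoices to [s]. /taradaguvouboedaz/ → taradaguvouboedas.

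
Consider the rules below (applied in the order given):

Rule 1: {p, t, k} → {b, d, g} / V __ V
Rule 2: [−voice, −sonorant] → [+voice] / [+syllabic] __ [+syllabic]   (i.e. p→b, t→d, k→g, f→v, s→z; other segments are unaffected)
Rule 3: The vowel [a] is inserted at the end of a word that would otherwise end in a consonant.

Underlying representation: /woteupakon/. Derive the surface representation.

Rule 1 (intervocalic voicing): /t/ is a voiceless stop between vowels /o/ and /e/, so it voices to [d]. /p/ is a voiceless stop between vowels /u/ and /a/, so it voices to [b]. /k/ is a voiceless stop between vowels /a/ and /o/, so it voices to [g]. /woteupakon/ → wodeubagon.
Rule 2 (intervocalic voicing): no segment meets the environment; /wodeubagon/ is unchanged.
Rule 3 (final a-epenthesis): the form ends in the consonant /n/, so [a] is inserted word-finally. /wodeubagon/ → wodeubagona.

wodeubagona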